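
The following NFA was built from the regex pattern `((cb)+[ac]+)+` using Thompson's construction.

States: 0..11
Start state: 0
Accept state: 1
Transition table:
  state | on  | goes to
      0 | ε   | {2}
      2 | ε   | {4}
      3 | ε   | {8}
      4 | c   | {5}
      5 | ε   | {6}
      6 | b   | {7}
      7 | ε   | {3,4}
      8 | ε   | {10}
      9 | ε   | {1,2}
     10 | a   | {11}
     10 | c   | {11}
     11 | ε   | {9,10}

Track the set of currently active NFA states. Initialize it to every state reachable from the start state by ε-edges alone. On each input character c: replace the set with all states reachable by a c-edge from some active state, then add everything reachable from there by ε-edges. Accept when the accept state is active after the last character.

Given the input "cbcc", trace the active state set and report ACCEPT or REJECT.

Answer: ACCEPT

Derivation:
start: ε-closure({0}) = {0,2,4}
'c' @ 1: {5,6}
'b' @ 2: {3,4,7,8,10}
'c' @ 3: {1,2,4,5,6,9,10,11}  (accept∈set)
'c' @ 4: {1,2,4,5,6,9,10,11}  (accept∈set)
end set {1,2,4,5,6,9,10,11} — state 1 in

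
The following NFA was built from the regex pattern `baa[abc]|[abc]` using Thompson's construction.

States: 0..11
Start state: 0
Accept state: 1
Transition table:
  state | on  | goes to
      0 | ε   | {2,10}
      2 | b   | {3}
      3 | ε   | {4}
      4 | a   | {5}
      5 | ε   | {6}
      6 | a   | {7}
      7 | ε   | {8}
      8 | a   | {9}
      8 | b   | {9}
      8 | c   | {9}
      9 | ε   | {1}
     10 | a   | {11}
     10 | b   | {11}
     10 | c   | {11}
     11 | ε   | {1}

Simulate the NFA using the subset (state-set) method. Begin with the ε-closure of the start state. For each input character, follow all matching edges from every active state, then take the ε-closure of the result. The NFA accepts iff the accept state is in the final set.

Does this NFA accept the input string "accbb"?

Answer: REJECT

Steps:
S₀ = ε-closure({0}) = {0,2,10}
'a' @ 1: {1,11}  [accepting]
'c' @ 2: {}  — no active states
rest 'cbb' ignored (set empty)
after full input: {}  (accept=1 not in)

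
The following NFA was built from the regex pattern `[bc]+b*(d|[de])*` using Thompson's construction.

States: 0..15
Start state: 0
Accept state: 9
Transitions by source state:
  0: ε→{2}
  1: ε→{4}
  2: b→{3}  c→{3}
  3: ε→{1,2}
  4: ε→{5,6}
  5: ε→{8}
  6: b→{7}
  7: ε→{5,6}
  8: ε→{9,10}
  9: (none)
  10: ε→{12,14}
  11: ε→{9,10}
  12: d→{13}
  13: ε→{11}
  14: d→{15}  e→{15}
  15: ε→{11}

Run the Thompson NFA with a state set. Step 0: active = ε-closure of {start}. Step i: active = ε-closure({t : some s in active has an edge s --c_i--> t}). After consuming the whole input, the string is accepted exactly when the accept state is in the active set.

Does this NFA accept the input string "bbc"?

S₀ = ε-closure({0}) = {0,2}
'b' @ 1: {1,2,3,4,5,6,8,9,10,12,14}  [accepting]
'b' @ 2: {1,2,3,4,5,6,7,8,9,10,12,14}  [accepting]
'c' @ 3: {1,2,3,4,5,6,8,9,10,12,14}  [accepting]
after full input: {1,2,3,4,5,6,8,9,10,12,14}  (accept=9 in)

Answer: ACCEPT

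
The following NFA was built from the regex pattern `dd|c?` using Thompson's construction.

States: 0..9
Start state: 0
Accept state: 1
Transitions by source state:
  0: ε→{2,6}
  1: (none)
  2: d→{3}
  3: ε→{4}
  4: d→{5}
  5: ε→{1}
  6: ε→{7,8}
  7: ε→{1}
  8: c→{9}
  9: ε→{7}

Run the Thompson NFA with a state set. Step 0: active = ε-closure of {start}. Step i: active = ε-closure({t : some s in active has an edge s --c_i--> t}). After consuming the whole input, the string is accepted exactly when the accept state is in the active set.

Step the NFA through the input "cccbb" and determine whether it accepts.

start: ε-closure({0}) = {0,1,2,6,7,8}
'c' @ 1: {1,7,9}  (accept∈set)
'c' @ 2: {}  — dead — no transitions
rest 'cbb' ignored (set empty)
end set {} — state 1 not in

Answer: REJECT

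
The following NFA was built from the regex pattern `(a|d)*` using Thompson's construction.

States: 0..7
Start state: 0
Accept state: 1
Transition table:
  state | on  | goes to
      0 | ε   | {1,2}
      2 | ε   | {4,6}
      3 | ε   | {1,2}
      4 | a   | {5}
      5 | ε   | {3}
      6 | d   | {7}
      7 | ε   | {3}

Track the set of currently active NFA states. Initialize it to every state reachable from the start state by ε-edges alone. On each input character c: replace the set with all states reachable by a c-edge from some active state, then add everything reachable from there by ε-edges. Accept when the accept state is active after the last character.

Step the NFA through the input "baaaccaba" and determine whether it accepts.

initial (ε-close {0}): {0,1,2,4,6}
'b' @ 1: {}  — dead — no transitions
rest 'aaaccaba' ignored (set empty)
end set {} — state 1 not in

Answer: REJECT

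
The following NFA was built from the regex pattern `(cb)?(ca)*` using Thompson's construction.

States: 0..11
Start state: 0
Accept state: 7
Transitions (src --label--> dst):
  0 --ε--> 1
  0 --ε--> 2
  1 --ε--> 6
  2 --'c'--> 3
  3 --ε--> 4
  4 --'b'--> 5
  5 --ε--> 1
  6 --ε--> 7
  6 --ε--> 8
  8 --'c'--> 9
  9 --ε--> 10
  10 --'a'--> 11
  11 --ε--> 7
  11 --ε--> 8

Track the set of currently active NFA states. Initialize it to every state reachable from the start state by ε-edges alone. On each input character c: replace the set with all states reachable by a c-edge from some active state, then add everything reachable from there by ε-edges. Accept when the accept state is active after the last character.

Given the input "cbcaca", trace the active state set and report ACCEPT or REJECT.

Answer: ACCEPT

Steps:
S₀ = ε-closure({0}) = {0,1,2,6,7,8}
'c' @ 1: {3,4,9,10}
'b' @ 2: {1,5,6,7,8}  ✓accept
'c' @ 3: {9,10}
'a' @ 4: {7,8,11}  ✓accept
'c' @ 5: {9,10}
'a' @ 6: {7,8,11}  ✓accept
end set {7,8,11} — state 7 in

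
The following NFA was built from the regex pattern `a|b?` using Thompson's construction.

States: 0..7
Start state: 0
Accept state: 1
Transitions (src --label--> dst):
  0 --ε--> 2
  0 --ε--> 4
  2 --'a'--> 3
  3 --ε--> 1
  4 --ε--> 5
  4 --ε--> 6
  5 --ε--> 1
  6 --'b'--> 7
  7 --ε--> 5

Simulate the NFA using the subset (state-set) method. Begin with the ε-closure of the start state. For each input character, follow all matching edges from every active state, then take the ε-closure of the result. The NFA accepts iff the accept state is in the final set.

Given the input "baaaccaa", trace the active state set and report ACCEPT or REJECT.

Answer: REJECT

Steps:
start: ε-closure({0}) = {0,1,2,4,5,6}
'b' @ 1: {1,5,7}  [accepting]
'a' @ 2: {}  — state set empty
rest 'aaccaa' ignored (set empty)
final: {}; accept 1 not in set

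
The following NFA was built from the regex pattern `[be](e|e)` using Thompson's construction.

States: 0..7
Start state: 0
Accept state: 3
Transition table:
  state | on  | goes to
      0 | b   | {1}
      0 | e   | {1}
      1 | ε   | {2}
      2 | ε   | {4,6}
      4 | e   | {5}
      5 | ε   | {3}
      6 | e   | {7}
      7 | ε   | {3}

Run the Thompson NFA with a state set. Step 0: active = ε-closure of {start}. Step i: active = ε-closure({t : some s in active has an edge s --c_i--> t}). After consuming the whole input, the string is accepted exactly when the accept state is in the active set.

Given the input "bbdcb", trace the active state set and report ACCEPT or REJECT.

S₀ = ε-closure({0}) = {0}
'b' @ 1: {1,2,4,6}
'b' @ 2: {}  — dead — no transitions
rest 'dcb' ignored (set empty)
after full input: {}  (accept=3 not in)

Answer: REJECT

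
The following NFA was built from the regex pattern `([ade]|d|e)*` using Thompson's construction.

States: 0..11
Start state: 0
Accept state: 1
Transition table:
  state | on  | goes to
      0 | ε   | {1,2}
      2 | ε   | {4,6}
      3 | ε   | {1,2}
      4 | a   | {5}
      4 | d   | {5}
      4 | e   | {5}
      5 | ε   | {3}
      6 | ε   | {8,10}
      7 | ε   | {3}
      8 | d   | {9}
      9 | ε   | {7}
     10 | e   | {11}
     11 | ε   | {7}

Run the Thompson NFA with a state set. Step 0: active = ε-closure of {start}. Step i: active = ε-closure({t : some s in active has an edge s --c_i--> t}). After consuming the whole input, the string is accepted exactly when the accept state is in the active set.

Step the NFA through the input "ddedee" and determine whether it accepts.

start: ε-closure({0}) = {0,1,2,4,6,8,10}
'd' @ 1: {1,2,3,4,5,6,7,8,9,10}  (accept∈set)
'd' @ 2: {1,2,3,4,5,6,7,8,9,10}  (accept∈set)
'e' @ 3: {1,2,3,4,5,6,7,8,10,11}  (accept∈set)
'd' @ 4: {1,2,3,4,5,6,7,8,9,10}  (accept∈set)
'e' @ 5: {1,2,3,4,5,6,7,8,10,11}  (accept∈set)
'e' @ 6: {1,2,3,4,5,6,7,8,10,11}  (accept∈set)
final: {1,2,3,4,5,6,7,8,10,11}; accept 1 in set

Answer: ACCEPT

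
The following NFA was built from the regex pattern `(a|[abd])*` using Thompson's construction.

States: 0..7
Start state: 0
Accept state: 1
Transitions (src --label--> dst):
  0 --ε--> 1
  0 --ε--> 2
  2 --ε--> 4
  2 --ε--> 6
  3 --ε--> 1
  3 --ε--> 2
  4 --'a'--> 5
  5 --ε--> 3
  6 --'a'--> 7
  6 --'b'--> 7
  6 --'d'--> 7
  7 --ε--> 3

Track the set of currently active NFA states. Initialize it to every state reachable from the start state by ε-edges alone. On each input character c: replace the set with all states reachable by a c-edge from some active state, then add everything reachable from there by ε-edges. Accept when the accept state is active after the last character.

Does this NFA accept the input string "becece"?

Answer: REJECT

Trace:
start: ε-closure({0}) = {0,1,2,4,6}
'b' @ 1: {1,2,3,4,6,7}  (accept∈set)
'e' @ 2: {}  — dead — no transitions
rest 'cece' ignored (set empty)
final: {}; accept 1 not in set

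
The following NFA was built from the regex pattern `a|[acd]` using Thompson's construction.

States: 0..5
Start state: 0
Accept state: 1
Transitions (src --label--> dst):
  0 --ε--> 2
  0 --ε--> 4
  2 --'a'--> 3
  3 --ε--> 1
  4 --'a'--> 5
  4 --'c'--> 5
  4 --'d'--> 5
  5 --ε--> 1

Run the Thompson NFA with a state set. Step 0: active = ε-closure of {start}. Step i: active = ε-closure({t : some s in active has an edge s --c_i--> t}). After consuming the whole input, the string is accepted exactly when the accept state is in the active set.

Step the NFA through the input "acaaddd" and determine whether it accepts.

initial (ε-close {0}): {0,2,4}
'a' @ 1: {1,3,5}  [accepting]
'c' @ 2: {}  — dead — no transitions
rest 'aaddd' ignored (set empty)
after full input: {}  (accept=1 not in)

Answer: REJECT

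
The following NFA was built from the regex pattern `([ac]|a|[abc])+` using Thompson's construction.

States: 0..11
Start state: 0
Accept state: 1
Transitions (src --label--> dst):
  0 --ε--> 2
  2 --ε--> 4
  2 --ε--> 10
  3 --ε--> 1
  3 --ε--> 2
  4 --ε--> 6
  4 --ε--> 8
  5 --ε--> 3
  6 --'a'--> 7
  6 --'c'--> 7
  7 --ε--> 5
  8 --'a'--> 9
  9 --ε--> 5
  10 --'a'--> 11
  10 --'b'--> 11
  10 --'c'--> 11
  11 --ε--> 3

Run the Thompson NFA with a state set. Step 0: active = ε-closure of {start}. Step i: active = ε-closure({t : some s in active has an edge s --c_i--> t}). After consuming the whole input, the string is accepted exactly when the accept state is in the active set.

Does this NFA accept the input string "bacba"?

start: ε-closure({0}) = {0,2,4,6,8,10}
'b' @ 1: {1,2,3,4,6,8,10,11}  (accept∈set)
'a' @ 2: {1,2,3,4,5,6,7,8,9,10,11}  (accept∈set)
'c' @ 3: {1,2,3,4,5,6,7,8,10,11}  (accept∈set)
'b' @ 4: {1,2,3,4,6,8,10,11}  (accept∈set)
'a' @ 5: {1,2,3,4,5,6,7,8,9,10,11}  (accept∈set)
end set {1,2,3,4,5,6,7,8,9,10,11} — state 1 in

Answer: ACCEPT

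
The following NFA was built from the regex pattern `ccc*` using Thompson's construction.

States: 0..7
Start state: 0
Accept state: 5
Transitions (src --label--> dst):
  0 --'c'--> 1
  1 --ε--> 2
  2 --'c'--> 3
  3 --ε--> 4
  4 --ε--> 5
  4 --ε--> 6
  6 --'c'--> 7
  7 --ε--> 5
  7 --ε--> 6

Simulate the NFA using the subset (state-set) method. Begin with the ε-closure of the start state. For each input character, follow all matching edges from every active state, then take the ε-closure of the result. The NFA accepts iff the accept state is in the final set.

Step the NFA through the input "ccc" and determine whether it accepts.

Answer: ACCEPT

Trace:
S₀ = ε-closure({0}) = {0}
'c' @ 1: {1,2}
'c' @ 2: {3,4,5,6}  [accepting]
'c' @ 3: {5,6,7}  [accepting]
end set {5,6,7} — state 5 in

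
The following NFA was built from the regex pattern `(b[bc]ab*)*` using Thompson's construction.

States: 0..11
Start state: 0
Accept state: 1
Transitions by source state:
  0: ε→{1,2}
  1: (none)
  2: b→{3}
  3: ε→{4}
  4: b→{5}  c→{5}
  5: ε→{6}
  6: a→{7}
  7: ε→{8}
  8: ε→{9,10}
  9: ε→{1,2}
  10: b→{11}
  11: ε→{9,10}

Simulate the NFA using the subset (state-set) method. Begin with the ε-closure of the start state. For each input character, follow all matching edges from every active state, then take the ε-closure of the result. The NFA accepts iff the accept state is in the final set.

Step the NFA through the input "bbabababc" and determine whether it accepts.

Answer: REJECT

Steps:
start: ε-closure({0}) = {0,1,2}
'b' @ 1: {3,4}
'b' @ 2: {5,6}
'a' @ 3: {1,2,7,8,9,10}  (accept∈set)
'b' @ 4: {1,2,3,4,9,10,11}  (accept∈set)
'a' @ 5: {}  — no active states
rest 'babc' ignored (set empty)
final: {}; accept 1 not in set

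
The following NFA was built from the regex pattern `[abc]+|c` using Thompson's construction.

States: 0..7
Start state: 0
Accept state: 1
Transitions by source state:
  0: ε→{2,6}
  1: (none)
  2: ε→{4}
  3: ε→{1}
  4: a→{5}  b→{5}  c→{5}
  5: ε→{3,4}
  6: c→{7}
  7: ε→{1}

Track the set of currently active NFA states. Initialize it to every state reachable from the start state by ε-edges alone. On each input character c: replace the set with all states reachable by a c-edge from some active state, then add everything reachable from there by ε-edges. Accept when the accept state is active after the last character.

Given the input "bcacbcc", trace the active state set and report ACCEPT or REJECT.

start: ε-closure({0}) = {0,2,4,6}
'b' @ 1: {1,3,4,5}  (accept∈set)
'c' @ 2: {1,3,4,5}  (accept∈set)
'a' @ 3: {1,3,4,5}  (accept∈set)
'c' @ 4: {1,3,4,5}  (accept∈set)
'b' @ 5: {1,3,4,5}  (accept∈set)
'c' @ 6: {1,3,4,5}  (accept∈set)
'c' @ 7: {1,3,4,5}  (accept∈set)
final: {1,3,4,5}; accept 1 in set

Answer: ACCEPT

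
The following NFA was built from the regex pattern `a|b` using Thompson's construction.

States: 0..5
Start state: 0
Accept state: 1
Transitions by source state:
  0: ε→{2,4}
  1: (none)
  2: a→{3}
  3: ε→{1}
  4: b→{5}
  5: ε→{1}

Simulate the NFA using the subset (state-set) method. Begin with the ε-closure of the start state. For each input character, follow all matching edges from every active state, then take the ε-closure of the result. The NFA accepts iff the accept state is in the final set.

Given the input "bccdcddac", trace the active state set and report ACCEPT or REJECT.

S₀ = ε-closure({0}) = {0,2,4}
'b' @ 1: {1,5}  ✓accept
'c' @ 2: {}  — state set empty
rest 'cdcddac' ignored (set empty)
end set {} — state 1 not in

Answer: REJECT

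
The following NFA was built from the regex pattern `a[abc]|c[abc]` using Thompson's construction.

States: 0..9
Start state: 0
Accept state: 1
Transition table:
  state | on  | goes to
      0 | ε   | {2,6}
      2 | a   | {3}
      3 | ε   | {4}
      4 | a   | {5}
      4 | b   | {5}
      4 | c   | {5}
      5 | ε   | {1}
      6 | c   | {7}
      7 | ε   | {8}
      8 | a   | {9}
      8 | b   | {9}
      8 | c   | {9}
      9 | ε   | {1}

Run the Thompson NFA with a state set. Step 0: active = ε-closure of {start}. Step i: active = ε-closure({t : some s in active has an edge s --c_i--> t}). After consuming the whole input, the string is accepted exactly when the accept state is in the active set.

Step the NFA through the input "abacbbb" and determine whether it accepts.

start: ε-closure({0}) = {0,2,6}
'a' @ 1: {3,4}
'b' @ 2: {1,5}  ✓accept
'a' @ 3: {}  — state set empty
rest 'cbbb' ignored (set empty)
final: {}; accept 1 not in set

Answer: REJECT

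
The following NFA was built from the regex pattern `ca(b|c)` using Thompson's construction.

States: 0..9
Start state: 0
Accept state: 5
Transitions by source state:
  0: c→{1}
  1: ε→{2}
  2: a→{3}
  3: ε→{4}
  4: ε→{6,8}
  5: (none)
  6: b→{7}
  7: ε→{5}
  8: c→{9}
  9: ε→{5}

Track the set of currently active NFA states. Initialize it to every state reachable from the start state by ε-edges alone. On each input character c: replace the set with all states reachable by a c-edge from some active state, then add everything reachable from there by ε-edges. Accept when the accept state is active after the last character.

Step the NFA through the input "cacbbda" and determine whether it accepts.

initial (ε-close {0}): {0}
'c' @ 1: {1,2}
'a' @ 2: {3,4,6,8}
'c' @ 3: {5,9}  (accept∈set)
'b' @ 4: {}  — no active states
rest 'bda' ignored (set empty)
after full input: {}  (accept=5 not in)

Answer: REJECT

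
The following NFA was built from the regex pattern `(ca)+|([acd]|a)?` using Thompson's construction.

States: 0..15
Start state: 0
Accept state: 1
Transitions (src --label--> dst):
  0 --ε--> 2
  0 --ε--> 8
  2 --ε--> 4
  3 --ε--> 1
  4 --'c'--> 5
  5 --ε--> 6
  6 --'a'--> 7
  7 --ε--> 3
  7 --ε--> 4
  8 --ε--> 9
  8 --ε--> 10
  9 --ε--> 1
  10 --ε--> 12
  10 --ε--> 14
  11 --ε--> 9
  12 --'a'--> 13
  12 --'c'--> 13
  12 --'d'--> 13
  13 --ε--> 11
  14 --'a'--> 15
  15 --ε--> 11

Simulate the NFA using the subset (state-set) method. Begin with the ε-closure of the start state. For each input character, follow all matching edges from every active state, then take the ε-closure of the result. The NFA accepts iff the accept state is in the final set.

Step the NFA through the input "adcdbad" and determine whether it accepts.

S₀ = ε-closure({0}) = {0,1,2,4,8,9,10,12,14}
'a' @ 1: {1,9,11,13,15}  (accept∈set)
'd' @ 2: {}  — dead — no transitions
rest 'cdbad' ignored (set empty)
final: {}; accept 1 not in set

Answer: REJECT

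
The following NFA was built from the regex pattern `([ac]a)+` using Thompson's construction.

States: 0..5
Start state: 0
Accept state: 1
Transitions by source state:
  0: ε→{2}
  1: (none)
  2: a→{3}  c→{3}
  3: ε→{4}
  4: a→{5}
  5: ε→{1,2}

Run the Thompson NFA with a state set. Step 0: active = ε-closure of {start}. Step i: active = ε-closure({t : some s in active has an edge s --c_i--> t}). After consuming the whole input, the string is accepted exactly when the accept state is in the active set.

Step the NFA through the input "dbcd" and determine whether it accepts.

Answer: REJECT

Derivation:
start: ε-closure({0}) = {0,2}
'd' @ 1: {}  — dead — no transitions
rest 'bcd' ignored (set empty)
after full input: {}  (accept=1 not in)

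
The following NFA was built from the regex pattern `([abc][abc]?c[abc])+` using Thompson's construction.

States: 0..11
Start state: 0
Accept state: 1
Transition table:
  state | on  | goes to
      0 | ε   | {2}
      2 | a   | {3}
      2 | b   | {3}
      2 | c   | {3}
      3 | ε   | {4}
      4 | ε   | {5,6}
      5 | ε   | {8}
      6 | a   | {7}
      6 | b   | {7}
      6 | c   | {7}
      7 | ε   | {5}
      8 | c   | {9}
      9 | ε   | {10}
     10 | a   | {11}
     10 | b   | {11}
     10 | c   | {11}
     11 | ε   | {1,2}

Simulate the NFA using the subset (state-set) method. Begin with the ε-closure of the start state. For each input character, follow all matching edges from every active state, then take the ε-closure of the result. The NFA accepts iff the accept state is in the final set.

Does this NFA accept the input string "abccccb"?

Answer: ACCEPT

Derivation:
start: ε-closure({0}) = {0,2}
'a' @ 1: {3,4,5,6,8}
'b' @ 2: {5,7,8}
'c' @ 3: {9,10}
'c' @ 4: {1,2,11}  ✓accept
'c' @ 5: {3,4,5,6,8}
'c' @ 6: {5,7,8,9,10}
'b' @ 7: {1,2,11}  ✓accept
final: {1,2,11}; accept 1 in set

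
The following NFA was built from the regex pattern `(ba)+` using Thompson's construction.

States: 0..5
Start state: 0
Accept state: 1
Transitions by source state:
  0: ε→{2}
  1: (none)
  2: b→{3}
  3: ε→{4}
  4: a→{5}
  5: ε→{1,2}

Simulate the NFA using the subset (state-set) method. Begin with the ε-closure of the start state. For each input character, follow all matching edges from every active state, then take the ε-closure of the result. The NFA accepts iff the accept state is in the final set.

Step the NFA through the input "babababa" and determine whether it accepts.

S₀ = ε-closure({0}) = {0,2}
'b' @ 1: {3,4}
'a' @ 2: {1,2,5}  (accept∈set)
'b' @ 3: {3,4}
'a' @ 4: {1,2,5}  (accept∈set)
'b' @ 5: {3,4}
'a' @ 6: {1,2,5}  (accept∈set)
'b' @ 7: {3,4}
'a' @ 8: {1,2,5}  (accept∈set)
after full input: {1,2,5}  (accept=1 in)

Answer: ACCEPT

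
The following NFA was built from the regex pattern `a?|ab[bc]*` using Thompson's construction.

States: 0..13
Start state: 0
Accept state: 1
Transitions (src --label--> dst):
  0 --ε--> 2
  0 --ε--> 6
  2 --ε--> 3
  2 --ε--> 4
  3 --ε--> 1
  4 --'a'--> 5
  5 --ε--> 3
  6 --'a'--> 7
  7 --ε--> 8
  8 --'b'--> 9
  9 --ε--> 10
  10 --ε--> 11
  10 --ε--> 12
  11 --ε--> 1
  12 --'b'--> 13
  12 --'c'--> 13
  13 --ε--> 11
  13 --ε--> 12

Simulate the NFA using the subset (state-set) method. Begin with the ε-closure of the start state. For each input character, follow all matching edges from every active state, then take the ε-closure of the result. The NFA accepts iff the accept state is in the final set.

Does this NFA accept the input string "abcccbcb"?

start: ε-closure({0}) = {0,1,2,3,4,6}
'a' @ 1: {1,3,5,7,8}  (accept∈set)
'b' @ 2: {1,9,10,11,12}  (accept∈set)
'c' @ 3: {1,11,12,13}  (accept∈set)
'c' @ 4: {1,11,12,13}  (accept∈set)
'c' @ 5: {1,11,12,13}  (accept∈set)
'b' @ 6: {1,11,12,13}  (accept∈set)
'c' @ 7: {1,11,12,13}  (accept∈set)
'b' @ 8: {1,11,12,13}  (accept∈set)
end set {1,11,12,13} — state 1 in

Answer: ACCEPT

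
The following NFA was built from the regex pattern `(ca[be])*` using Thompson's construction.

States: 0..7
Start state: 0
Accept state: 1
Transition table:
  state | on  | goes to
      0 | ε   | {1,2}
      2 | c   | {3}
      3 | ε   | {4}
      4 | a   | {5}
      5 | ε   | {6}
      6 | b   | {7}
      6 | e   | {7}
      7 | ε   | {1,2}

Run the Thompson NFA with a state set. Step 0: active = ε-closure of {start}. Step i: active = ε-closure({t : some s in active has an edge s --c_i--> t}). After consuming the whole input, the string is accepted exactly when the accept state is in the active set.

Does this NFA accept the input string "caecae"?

Answer: ACCEPT

Derivation:
initial (ε-close {0}): {0,1,2}
'c' @ 1: {3,4}
'a' @ 2: {5,6}
'e' @ 3: {1,2,7}  (accept∈set)
'c' @ 4: {3,4}
'a' @ 5: {5,6}
'e' @ 6: {1,2,7}  (accept∈set)
final: {1,2,7}; accept 1 in set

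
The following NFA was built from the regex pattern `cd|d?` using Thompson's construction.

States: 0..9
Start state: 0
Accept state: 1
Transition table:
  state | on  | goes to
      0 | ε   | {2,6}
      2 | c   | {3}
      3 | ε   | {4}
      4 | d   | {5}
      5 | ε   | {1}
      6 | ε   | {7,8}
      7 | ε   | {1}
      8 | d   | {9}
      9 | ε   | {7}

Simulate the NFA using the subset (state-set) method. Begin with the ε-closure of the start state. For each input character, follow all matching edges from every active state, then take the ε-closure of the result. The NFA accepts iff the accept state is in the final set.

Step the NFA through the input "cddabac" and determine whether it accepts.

S₀ = ε-closure({0}) = {0,1,2,6,7,8}
'c' @ 1: {3,4}
'd' @ 2: {1,5}  [accepting]
'd' @ 3: {}  — dead — no transitions
rest 'abac' ignored (set empty)
final: {}; accept 1 not in set

Answer: REJECT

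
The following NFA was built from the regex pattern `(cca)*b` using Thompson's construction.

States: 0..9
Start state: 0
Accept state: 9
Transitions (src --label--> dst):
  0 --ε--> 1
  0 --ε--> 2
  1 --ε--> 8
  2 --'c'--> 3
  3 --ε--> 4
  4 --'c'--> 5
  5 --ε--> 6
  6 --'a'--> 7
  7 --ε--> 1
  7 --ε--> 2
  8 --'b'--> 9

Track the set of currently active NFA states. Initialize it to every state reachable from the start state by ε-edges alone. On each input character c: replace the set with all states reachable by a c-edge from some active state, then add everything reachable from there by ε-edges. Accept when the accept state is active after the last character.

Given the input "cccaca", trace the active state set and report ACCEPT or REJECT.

Answer: REJECT

Steps:
initial (ε-close {0}): {0,1,2,8}
'c' @ 1: {3,4}
'c' @ 2: {5,6}
'c' @ 3: {}  — no active states
rest 'aca' ignored (set empty)
end set {} — state 9 not in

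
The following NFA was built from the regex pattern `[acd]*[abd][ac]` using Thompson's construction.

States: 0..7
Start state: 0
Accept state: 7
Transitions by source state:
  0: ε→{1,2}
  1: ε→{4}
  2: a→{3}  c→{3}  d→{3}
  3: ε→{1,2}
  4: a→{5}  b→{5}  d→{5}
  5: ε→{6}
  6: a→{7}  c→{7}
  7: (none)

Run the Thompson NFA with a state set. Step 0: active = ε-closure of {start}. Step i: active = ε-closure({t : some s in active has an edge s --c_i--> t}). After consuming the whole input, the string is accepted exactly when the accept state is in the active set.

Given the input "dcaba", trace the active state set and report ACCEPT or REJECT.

Answer: ACCEPT

Derivation:
S₀ = ε-closure({0}) = {0,1,2,4}
'd' @ 1: {1,2,3,4,5,6}
'c' @ 2: {1,2,3,4,7}  [accepting]
'a' @ 3: {1,2,3,4,5,6}
'b' @ 4: {5,6}
'a' @ 5: {7}  [accepting]
final: {7}; accept 7 in set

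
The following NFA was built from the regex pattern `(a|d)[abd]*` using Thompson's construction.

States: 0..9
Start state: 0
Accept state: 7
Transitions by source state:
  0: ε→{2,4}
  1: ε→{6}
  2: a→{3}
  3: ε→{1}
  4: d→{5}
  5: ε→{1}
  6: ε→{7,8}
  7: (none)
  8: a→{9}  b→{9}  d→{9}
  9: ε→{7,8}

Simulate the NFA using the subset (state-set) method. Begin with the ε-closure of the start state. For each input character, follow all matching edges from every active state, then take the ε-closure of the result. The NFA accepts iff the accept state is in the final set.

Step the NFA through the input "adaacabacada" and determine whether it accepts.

start: ε-closure({0}) = {0,2,4}
'a' @ 1: {1,3,6,7,8}  (accept∈set)
'd' @ 2: {7,8,9}  (accept∈set)
'a' @ 3: {7,8,9}  (accept∈set)
'a' @ 4: {7,8,9}  (accept∈set)
'c' @ 5: {}  — no active states
rest 'abacada' ignored (set empty)
final: {}; accept 7 not in set

Answer: REJECT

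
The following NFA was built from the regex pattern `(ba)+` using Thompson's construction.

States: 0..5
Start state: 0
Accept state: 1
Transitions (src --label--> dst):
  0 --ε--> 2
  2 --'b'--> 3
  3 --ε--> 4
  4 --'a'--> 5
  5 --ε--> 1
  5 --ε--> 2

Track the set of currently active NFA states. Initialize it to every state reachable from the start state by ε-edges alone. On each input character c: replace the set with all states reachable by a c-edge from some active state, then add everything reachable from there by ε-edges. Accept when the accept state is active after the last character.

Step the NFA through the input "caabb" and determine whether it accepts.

start: ε-closure({0}) = {0,2}
'c' @ 1: {}  — dead — no transitions
rest 'aabb' ignored (set empty)
end set {} — state 1 not in

Answer: REJECT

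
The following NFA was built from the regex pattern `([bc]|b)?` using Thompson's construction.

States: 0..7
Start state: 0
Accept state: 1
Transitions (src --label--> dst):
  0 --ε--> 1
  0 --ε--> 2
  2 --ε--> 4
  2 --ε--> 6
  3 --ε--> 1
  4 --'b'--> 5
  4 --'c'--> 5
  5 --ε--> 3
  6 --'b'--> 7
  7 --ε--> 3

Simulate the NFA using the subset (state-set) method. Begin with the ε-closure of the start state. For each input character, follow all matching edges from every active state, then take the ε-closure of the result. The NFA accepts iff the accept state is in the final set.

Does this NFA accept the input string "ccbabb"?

S₀ = ε-closure({0}) = {0,1,2,4,6}
'c' @ 1: {1,3,5}  (accept∈set)
'c' @ 2: {}  — dead — no transitions
rest 'babb' ignored (set empty)
final: {}; accept 1 not in set

Answer: REJECT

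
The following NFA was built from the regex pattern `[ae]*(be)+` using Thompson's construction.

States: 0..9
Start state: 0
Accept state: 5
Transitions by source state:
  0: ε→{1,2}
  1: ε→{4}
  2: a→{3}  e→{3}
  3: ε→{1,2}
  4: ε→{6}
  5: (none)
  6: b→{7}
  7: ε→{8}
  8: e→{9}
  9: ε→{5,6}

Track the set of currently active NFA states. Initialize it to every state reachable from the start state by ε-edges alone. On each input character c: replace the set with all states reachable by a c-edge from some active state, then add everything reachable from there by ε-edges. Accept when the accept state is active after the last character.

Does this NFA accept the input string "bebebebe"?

initial (ε-close {0}): {0,1,2,4,6}
'b' @ 1: {7,8}
'e' @ 2: {5,6,9}  [accepting]
'b' @ 3: {7,8}
'e' @ 4: {5,6,9}  [accepting]
'b' @ 5: {7,8}
'e' @ 6: {5,6,9}  [accepting]
'b' @ 7: {7,8}
'e' @ 8: {5,6,9}  [accepting]
end set {5,6,9} — state 5 in

Answer: ACCEPT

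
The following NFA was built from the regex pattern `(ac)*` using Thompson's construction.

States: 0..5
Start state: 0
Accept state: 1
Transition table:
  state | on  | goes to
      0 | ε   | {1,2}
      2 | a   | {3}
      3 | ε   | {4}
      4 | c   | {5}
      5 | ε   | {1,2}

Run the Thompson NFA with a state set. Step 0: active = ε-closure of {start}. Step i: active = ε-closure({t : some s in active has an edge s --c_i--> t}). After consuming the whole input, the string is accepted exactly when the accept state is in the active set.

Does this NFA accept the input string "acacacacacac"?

initial (ε-close {0}): {0,1,2}
'a' @ 1: {3,4}
'c' @ 2: {1,2,5}  (accept∈set)
'a' @ 3: {3,4}
'c' @ 4: {1,2,5}  (accept∈set)
'a' @ 5: {3,4}
'c' @ 6: {1,2,5}  (accept∈set)
'a' @ 7: {3,4}
'c' @ 8: {1,2,5}  (accept∈set)
'a' @ 9: {3,4}
'c' @ 10: {1,2,5}  (accept∈set)
'a' @ 11: {3,4}
'c' @ 12: {1,2,5}  (accept∈set)
after full input: {1,2,5}  (accept=1 in)

Answer: ACCEPT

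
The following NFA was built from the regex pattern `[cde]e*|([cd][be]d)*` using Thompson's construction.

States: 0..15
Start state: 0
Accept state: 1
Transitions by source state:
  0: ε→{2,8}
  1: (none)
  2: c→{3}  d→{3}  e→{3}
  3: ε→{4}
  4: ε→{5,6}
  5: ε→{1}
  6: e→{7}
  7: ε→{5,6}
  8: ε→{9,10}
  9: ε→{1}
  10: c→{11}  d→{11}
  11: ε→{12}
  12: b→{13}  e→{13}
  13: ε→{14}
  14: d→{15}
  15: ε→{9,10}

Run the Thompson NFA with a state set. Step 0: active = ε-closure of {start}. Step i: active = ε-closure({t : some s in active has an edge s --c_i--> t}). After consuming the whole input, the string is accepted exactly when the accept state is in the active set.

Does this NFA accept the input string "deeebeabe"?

Answer: REJECT

Steps:
initial (ε-close {0}): {0,1,2,8,9,10}
'd' @ 1: {1,3,4,5,6,11,12}  [accepting]
'e' @ 2: {1,5,6,7,13,14}  [accepting]
'e' @ 3: {1,5,6,7}  [accepting]
'e' @ 4: {1,5,6,7}  [accepting]
'b' @ 5: {}  — no active states
rest 'eabe' ignored (set empty)
end set {} — state 1 not in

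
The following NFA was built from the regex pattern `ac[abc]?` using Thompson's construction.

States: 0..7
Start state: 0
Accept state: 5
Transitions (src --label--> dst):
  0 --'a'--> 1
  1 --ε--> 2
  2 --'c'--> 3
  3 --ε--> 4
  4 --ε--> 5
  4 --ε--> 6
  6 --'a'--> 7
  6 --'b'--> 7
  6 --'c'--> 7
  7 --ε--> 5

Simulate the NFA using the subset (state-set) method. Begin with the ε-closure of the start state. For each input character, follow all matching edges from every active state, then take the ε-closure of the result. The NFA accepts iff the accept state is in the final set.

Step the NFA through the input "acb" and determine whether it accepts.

initial (ε-close {0}): {0}
'a' @ 1: {1,2}
'c' @ 2: {3,4,5,6}  ✓accept
'b' @ 3: {5,7}  ✓accept
end set {5,7} — state 5 in

Answer: ACCEPT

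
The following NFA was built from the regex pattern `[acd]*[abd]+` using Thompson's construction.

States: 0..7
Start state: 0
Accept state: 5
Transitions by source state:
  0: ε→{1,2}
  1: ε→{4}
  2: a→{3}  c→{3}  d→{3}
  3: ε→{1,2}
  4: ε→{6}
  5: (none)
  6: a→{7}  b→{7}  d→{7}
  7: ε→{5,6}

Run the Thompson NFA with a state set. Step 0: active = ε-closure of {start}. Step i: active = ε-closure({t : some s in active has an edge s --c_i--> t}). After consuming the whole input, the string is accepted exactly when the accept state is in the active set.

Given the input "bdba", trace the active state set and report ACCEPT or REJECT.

S₀ = ε-closure({0}) = {0,1,2,4,6}
'b' @ 1: {5,6,7}  ✓accept
'd' @ 2: {5,6,7}  ✓accept
'b' @ 3: {5,6,7}  ✓accept
'a' @ 4: {5,6,7}  ✓accept
end set {5,6,7} — state 5 in

Answer: ACCEPT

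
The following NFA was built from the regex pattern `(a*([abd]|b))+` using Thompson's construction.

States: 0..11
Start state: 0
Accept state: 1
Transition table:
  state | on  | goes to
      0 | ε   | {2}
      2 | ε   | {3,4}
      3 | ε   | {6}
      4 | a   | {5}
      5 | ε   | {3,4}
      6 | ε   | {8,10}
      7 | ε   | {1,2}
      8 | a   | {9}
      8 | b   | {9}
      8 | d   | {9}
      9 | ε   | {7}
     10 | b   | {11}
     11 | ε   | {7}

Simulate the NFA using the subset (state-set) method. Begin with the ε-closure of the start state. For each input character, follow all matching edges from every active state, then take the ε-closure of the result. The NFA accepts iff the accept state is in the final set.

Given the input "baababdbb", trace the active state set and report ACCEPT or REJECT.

start: ε-closure({0}) = {0,2,3,4,6,8,10}
'b' @ 1: {1,2,3,4,6,7,8,9,10,11}  (accept∈set)
'a' @ 2: {1,2,3,4,5,6,7,8,9,10}  (accept∈set)
'a' @ 3: {1,2,3,4,5,6,7,8,9,10}  (accept∈set)
'b' @ 4: {1,2,3,4,6,7,8,9,10,11}  (accept∈set)
'a' @ 5: {1,2,3,4,5,6,7,8,9,10}  (accept∈set)
'b' @ 6: {1,2,3,4,6,7,8,9,10,11}  (accept∈set)
'd' @ 7: {1,2,3,4,6,7,8,9,10}  (accept∈set)
'b' @ 8: {1,2,3,4,6,7,8,9,10,11}  (accept∈set)
'b' @ 9: {1,2,3,4,6,7,8,9,10,11}  (accept∈set)
final: {1,2,3,4,6,7,8,9,10,11}; accept 1 in set

Answer: ACCEPT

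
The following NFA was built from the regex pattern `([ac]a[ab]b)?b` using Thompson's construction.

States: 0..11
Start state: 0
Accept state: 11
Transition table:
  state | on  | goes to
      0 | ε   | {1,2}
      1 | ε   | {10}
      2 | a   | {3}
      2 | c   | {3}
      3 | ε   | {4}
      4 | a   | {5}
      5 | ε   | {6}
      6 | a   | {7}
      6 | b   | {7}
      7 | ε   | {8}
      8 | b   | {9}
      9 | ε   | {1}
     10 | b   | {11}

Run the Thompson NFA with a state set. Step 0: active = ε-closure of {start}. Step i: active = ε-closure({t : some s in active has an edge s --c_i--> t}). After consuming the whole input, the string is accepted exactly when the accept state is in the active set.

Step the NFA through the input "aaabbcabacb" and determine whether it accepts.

Answer: REJECT

Derivation:
S₀ = ε-closure({0}) = {0,1,2,10}
'a' @ 1: {3,4}
'a' @ 2: {5,6}
'a' @ 3: {7,8}
'b' @ 4: {1,9,10}
'b' @ 5: {11}  ✓accept
'c' @ 6: {}  — no active states
rest 'abacb' ignored (set empty)
after full input: {}  (accept=11 not in)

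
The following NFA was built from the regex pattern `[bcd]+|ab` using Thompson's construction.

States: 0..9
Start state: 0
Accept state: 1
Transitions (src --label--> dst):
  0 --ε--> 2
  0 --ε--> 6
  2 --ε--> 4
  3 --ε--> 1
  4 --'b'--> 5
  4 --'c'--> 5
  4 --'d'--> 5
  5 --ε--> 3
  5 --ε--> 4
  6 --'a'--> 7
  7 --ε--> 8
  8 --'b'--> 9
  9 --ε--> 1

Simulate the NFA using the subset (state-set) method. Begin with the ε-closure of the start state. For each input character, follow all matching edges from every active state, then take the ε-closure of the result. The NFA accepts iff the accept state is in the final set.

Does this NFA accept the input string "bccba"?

start: ε-closure({0}) = {0,2,4,6}
'b' @ 1: {1,3,4,5}  (accept∈set)
'c' @ 2: {1,3,4,5}  (accept∈set)
'c' @ 3: {1,3,4,5}  (accept∈set)
'b' @ 4: {1,3,4,5}  (accept∈set)
'a' @ 5: {}  — state set empty
after full input: {}  (accept=1 not in)

Answer: REJECT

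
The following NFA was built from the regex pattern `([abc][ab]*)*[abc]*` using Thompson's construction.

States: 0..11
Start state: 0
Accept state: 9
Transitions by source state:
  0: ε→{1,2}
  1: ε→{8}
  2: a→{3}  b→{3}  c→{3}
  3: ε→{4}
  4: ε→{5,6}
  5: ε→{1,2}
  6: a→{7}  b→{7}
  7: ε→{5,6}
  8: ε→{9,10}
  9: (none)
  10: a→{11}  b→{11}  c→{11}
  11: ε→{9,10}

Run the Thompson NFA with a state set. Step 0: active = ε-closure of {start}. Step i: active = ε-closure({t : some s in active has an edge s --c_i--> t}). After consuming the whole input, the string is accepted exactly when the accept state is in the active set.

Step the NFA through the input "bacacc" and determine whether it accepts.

Answer: ACCEPT

Steps:
start: ε-closure({0}) = {0,1,2,8,9,10}
'b' @ 1: {1,2,3,4,5,6,8,9,10,11}  (accept∈set)
'a' @ 2: {1,2,3,4,5,6,7,8,9,10,11}  (accept∈set)
'c' @ 3: {1,2,3,4,5,6,8,9,10,11}  (accept∈set)
'a' @ 4: {1,2,3,4,5,6,7,8,9,10,11}  (accept∈set)
'c' @ 5: {1,2,3,4,5,6,8,9,10,11}  (accept∈set)
'c' @ 6: {1,2,3,4,5,6,8,9,10,11}  (accept∈set)
final: {1,2,3,4,5,6,8,9,10,11}; accept 9 in set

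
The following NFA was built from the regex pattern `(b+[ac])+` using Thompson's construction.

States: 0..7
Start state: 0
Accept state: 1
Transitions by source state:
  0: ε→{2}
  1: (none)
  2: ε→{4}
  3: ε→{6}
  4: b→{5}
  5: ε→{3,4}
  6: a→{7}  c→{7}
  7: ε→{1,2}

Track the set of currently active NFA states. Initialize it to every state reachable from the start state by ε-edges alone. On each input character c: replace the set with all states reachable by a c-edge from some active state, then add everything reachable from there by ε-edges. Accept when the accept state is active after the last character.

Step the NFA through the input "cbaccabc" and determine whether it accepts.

Answer: REJECT

Steps:
S₀ = ε-closure({0}) = {0,2,4}
'c' @ 1: {}  — dead — no transitions
rest 'baccabc' ignored (set empty)
after full input: {}  (accept=1 not in)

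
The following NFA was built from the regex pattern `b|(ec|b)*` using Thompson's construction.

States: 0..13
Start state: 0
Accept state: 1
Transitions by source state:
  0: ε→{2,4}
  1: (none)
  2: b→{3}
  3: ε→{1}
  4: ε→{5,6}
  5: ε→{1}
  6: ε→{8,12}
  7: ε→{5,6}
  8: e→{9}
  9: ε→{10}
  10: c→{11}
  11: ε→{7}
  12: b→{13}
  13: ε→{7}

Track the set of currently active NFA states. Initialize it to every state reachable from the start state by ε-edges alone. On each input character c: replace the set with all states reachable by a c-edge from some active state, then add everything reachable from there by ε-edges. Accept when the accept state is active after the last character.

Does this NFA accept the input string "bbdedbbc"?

S₀ = ε-closure({0}) = {0,1,2,4,5,6,8,12}
'b' @ 1: {1,3,5,6,7,8,12,13}  (accept∈set)
'b' @ 2: {1,5,6,7,8,12,13}  (accept∈set)
'd' @ 3: {}  — dead — no transitions
rest 'edbbc' ignored (set empty)
final: {}; accept 1 not in set

Answer: REJECT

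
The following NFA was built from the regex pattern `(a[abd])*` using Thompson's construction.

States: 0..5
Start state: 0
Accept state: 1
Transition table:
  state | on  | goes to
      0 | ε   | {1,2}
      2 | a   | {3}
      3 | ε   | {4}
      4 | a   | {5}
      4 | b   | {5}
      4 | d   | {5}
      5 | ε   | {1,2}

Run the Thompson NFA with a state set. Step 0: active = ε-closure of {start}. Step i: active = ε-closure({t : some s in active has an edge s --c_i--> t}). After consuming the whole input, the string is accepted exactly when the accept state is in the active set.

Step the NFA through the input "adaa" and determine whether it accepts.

start: ε-closure({0}) = {0,1,2}
'a' @ 1: {3,4}
'd' @ 2: {1,2,5}  ✓accept
'a' @ 3: {3,4}
'a' @ 4: {1,2,5}  ✓accept
final: {1,2,5}; accept 1 in set

Answer: ACCEPT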